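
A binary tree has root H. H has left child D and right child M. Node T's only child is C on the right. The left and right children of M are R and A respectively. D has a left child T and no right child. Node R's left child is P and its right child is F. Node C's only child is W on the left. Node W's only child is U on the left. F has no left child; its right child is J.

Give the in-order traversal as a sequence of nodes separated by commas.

T, U, W, C, D, H, P, R, F, J, M, A

In-order visits the left subtree, then the node, then the right subtree.
At H: go left to D.
  At D: go left to T.
    At T: no left child.
    Visit T.
    At T: go right to C.
      At C: go left to W.
        At W: go left to U.
          U is a leaf — visit U.
        Visit W.
        At W: no right child.
      Visit C.
      At C: no right child.
  Visit D.
  At D: no right child.
Visit H.
At H: go right to M.
  At M: go left to R.
    At R: go left to P.
      P is a leaf — visit P.
    Visit R.
    At R: go right to F.
      At F: no left child.
      Visit F.
      At F: go right to J.
        J is a leaf — visit J.
  Visit M.
  At M: go right to A.
    A is a leaf — visit A.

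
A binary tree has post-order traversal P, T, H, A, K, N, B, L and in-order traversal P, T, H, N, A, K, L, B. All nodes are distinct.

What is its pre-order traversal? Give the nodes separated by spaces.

The last element of post-order is the root; it splits in-order into left and right subtrees.
Root L: left subtree has 6 nodes {P, T, H, N, A, K}, right has 1 {B}.
  Root N: left subtree has 3 nodes {P, T, H}, right has 2 {A, K}.
    Root H: left subtree has 2 nodes {P, T}, right has 0 { }.
      Root T: left subtree has 1 node {P}, right has 0 { }.
    Root K: left subtree has 1 node {A}, right has 0 { }.

L N H T P K A B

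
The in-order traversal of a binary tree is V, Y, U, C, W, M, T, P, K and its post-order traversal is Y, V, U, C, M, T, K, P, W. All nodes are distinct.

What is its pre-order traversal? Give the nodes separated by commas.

W, C, U, V, Y, P, T, M, K

The last element of post-order is the root; it splits in-order into left and right subtrees.
Root W: left subtree has 4 nodes {V, Y, U, C}, right has 4 {M, T, P, K}.
  Root C: left subtree has 3 nodes {V, Y, U}, right has 0 { }.
    Root U: left subtree has 2 nodes {V, Y}, right has 0 { }.
      Root V: left subtree has 0 nodes { }, right has 1 {Y}.
  Root P: left subtree has 2 nodes {M, T}, right has 1 {K}.
    Root T: left subtree has 1 node {M}, right has 0 { }.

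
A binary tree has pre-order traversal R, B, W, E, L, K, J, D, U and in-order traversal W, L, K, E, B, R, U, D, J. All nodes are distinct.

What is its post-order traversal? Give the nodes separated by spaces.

The first element of pre-order is the root; it splits in-order into left and right subtrees.
Root R: left subtree has 5 nodes {W, L, K, E, B}, right has 3 {U, D, J}.
  Root B: left subtree has 4 nodes {W, L, K, E}, right has 0 { }.
    Root W: left subtree has 0 nodes { }, right has 3 {L, K, E}.
      Root E: left subtree has 2 nodes {L, K}, right has 0 { }.
        Root L: left subtree has 0 nodes { }, right has 1 {K}.
  Root J: left subtree has 2 nodes {U, D}, right has 0 { }.
    Root D: left subtree has 1 node {U}, right has 0 { }.

K L E W B U D J R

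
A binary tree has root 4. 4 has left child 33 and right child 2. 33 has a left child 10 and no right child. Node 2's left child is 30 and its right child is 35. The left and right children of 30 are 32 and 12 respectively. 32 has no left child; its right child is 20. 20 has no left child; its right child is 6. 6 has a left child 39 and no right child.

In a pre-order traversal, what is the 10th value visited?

Pre-order visits the node, then its left subtree, then its right subtree.
Visit 4.
At 4: go left to 33.
  Visit 33.
  At 33: go left to 10.
    10 is a leaf — visit 10.
  At 33: no right child.
At 4: go right to 2.
  Visit 2.
  At 2: go left to 30.
    Visit 30.
    At 30: go left to 32.
      Visit 32.
      At 32: no left child.
      At 32: go right to 20.
        Visit 20.
        At 20: no left child.
        At 20: go right to 6.
          Visit 6.
          At 6: go left to 39.
            39 is a leaf — visit 39.
          At 6: no right child.
    At 30: go right to 12.
      12 is a leaf — visit 12.
  At 2: go right to 35.
    35 is a leaf — visit 35.
Full pre-order sequence: 4, 33, 10, 2, 30, 32, 20, 6, 39, 12, 35.

12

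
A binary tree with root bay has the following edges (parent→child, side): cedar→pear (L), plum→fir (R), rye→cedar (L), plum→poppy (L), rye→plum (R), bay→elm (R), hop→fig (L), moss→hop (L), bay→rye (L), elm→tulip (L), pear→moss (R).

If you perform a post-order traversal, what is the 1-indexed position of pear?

Post-order visits the left subtree, then the right subtree, then the node.
At bay: go left to rye.
  At rye: go left to cedar.
    At cedar: go left to pear.
      At pear: no left child.
      At pear: go right to moss.
        At moss: go left to hop.
          At hop: go left to fig.
            fig is a leaf — visit fig.
          At hop: no right child.
          Visit hop.
        At moss: no right child.
        Visit moss.
      Visit pear.
    At cedar: no right child.
    Visit cedar.
  At rye: go right to plum.
    At plum: go left to poppy.
      poppy is a leaf — visit poppy.
    At plum: go right to fir.
      fir is a leaf — visit fir.
    Visit plum.
  Visit rye.
At bay: go right to elm.
  At elm: go left to tulip.
    tulip is a leaf — visit tulip.
  At elm: no right child.
  Visit elm.
Visit bay.
Full post-order sequence: fig, hop, moss, pear, cedar, poppy, fir, plum, rye, tulip, elm, bay.

4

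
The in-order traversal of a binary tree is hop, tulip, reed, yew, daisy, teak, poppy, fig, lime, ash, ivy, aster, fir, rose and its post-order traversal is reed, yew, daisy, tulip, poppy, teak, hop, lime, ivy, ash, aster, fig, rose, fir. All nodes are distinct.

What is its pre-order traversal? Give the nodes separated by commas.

fir, fig, hop, teak, tulip, daisy, yew, reed, poppy, aster, ash, lime, ivy, rose

The last element of post-order is the root; it splits in-order into left and right subtrees.
Root fir: left subtree has 12 nodes {hop, tulip, reed, yew, daisy, teak, poppy, fig, lime, ash, ivy, aster}, right has 1 {rose}.
  Root fig: left subtree has 7 nodes {hop, tulip, reed, yew, daisy, teak, poppy}, right has 4 {lime, ash, ivy, aster}.
    Root hop: left subtree has 0 nodes { }, right has 6 {tulip, reed, yew, daisy, teak, poppy}.
      Root teak: left subtree has 4 nodes {tulip, reed, yew, daisy}, right has 1 {poppy}.
        Root tulip: left subtree has 0 nodes { }, right has 3 {reed, yew, daisy}.
          Root daisy: left subtree has 2 nodes {reed, yew}, right has 0 { }.
            Root yew: left subtree has 1 node {reed}, right has 0 { }.
    Root aster: left subtree has 3 nodes {lime, ash, ivy}, right has 0 { }.
      Root ash: left subtree has 1 node {lime}, right has 1 {ivy}.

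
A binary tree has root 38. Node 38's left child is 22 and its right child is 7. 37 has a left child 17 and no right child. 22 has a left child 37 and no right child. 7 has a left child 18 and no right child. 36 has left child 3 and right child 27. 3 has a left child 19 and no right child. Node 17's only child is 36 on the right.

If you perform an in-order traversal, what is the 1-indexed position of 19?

2

In-order visits the left subtree, then the node, then the right subtree.
At 38: go left to 22.
  At 22: go left to 37.
    At 37: go left to 17.
      At 17: no left child.
      Visit 17.
      At 17: go right to 36.
        At 36: go left to 3.
          At 3: go left to 19.
            19 is a leaf — visit 19.
          Visit 3.
          At 3: no right child.
        Visit 36.
        At 36: go right to 27.
          27 is a leaf — visit 27.
    Visit 37.
    At 37: no right child.
  Visit 22.
  At 22: no right child.
Visit 38.
At 38: go right to 7.
  At 7: go left to 18.
    18 is a leaf — visit 18.
  Visit 7.
  At 7: no right child.
Full in-order sequence: 17, 19, 3, 36, 27, 37, 22, 38, 18, 7.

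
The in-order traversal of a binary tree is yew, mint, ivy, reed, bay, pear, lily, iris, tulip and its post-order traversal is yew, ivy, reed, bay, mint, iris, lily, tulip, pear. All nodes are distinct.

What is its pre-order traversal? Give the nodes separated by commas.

pear, mint, yew, bay, reed, ivy, tulip, lily, iris

The last element of post-order is the root; it splits in-order into left and right subtrees.
Root pear: left subtree has 5 nodes {yew, mint, ivy, reed, bay}, right has 3 {lily, iris, tulip}.
  Root mint: left subtree has 1 node {yew}, right has 3 {ivy, reed, bay}.
    Root bay: left subtree has 2 nodes {ivy, reed}, right has 0 { }.
      Root reed: left subtree has 1 node {ivy}, right has 0 { }.
  Root tulip: left subtree has 2 nodes {lily, iris}, right has 0 { }.
    Root lily: left subtree has 0 nodes { }, right has 1 {iris}.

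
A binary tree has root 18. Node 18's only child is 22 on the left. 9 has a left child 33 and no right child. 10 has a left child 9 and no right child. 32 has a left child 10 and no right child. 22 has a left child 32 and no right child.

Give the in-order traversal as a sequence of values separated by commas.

In-order visits the left subtree, then the node, then the right subtree.
At 18: go left to 22.
  At 22: go left to 32.
    At 32: go left to 10.
      At 10: go left to 9.
        At 9: go left to 33.
          33 is a leaf — visit 33.
        Visit 9.
        At 9: no right child.
      Visit 10.
      At 10: no right child.
    Visit 32.
    At 32: no right child.
  Visit 22.
  At 22: no right child.
Visit 18.
At 18: no right child.

33, 9, 10, 32, 22, 18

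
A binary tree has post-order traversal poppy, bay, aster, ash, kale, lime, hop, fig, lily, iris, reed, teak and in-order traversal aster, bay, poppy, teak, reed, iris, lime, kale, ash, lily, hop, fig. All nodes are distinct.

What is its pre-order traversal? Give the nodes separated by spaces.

The last element of post-order is the root; it splits in-order into left and right subtrees.
Root teak: left subtree has 3 nodes {aster, bay, poppy}, right has 8 {reed, iris, lime, kale, ash, lily, hop, fig}.
  Root aster: left subtree has 0 nodes { }, right has 2 {bay, poppy}.
    Root bay: left subtree has 0 nodes { }, right has 1 {poppy}.
  Root reed: left subtree has 0 nodes { }, right has 7 {iris, lime, kale, ash, lily, hop, fig}.
    Root iris: left subtree has 0 nodes { }, right has 6 {lime, kale, ash, lily, hop, fig}.
      Root lily: left subtree has 3 nodes {lime, kale, ash}, right has 2 {hop, fig}.
        Root lime: left subtree has 0 nodes { }, right has 2 {kale, ash}.
          Root kale: left subtree has 0 nodes { }, right has 1 {ash}.
        Root fig: left subtree has 1 node {hop}, right has 0 { }.

teak aster bay poppy reed iris lily lime kale ash fig hop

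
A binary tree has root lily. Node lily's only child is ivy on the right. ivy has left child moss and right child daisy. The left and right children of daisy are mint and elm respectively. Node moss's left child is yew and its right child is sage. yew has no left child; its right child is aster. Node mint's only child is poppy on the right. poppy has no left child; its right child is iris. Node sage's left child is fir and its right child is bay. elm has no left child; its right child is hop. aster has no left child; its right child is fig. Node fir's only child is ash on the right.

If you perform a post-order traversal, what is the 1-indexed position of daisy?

14

Post-order visits the left subtree, then the right subtree, then the node.
At lily: no left child.
At lily: go right to ivy.
  At ivy: go left to moss.
    At moss: go left to yew.
      At yew: no left child.
      At yew: go right to aster.
        At aster: no left child.
        At aster: go right to fig.
          fig is a leaf — visit fig.
        Visit aster.
      Visit yew.
    At moss: go right to sage.
      At sage: go left to fir.
        At fir: no left child.
        At fir: go right to ash.
          ash is a leaf — visit ash.
        Visit fir.
      At sage: go right to bay.
        bay is a leaf — visit bay.
      Visit sage.
    Visit moss.
  At ivy: go right to daisy.
    At daisy: go left to mint.
      At mint: no left child.
      At mint: go right to poppy.
        At poppy: no left child.
        At poppy: go right to iris.
          iris is a leaf — visit iris.
        Visit poppy.
      Visit mint.
    At daisy: go right to elm.
      At elm: no left child.
      At elm: go right to hop.
        hop is a leaf — visit hop.
      Visit elm.
    Visit daisy.
  Visit ivy.
Visit lily.
Full post-order sequence: fig, aster, yew, ash, fir, bay, sage, moss, iris, poppy, mint, hop, elm, daisy, ivy, lily.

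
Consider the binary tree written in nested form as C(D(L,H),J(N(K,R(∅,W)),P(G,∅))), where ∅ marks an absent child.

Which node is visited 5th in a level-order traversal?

Level-order visits nodes level by level from the root, left to right within each level.
Level 0: C
Level 1: D, J
Level 2: L, H, N, P
Level 3: K, R, G
Level 4: W
Full level-order sequence: C, D, J, L, H, N, P, K, R, G, W.

H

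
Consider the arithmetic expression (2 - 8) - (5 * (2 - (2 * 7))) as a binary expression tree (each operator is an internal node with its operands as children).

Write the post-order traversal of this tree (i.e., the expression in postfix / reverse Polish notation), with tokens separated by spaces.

2 8 - 5 2 2 7 * - * -

Post-order on an expression tree gives postfix notation: for each operator, emit left operand, right operand, then the operator.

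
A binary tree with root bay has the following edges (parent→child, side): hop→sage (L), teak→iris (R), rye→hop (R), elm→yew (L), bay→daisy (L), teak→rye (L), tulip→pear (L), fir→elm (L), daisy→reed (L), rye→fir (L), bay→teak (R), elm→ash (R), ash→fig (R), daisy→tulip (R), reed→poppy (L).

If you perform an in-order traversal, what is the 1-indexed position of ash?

9

In-order visits the left subtree, then the node, then the right subtree.
At bay: go left to daisy.
  At daisy: go left to reed.
    At reed: go left to poppy.
      poppy is a leaf — visit poppy.
    Visit reed.
    At reed: no right child.
  Visit daisy.
  At daisy: go right to tulip.
    At tulip: go left to pear.
      pear is a leaf — visit pear.
    Visit tulip.
    At tulip: no right child.
Visit bay.
At bay: go right to teak.
  At teak: go left to rye.
    At rye: go left to fir.
      At fir: go left to elm.
        At elm: go left to yew.
          yew is a leaf — visit yew.
        Visit elm.
        At elm: go right to ash.
          At ash: no left child.
          Visit ash.
          At ash: go right to fig.
            fig is a leaf — visit fig.
      Visit fir.
      At fir: no right child.
    Visit rye.
    At rye: go right to hop.
      At hop: go left to sage.
        sage is a leaf — visit sage.
      Visit hop.
      At hop: no right child.
  Visit teak.
  At teak: go right to iris.
    iris is a leaf — visit iris.
Full in-order sequence: poppy, reed, daisy, pear, tulip, bay, yew, elm, ash, fig, fir, rye, sage, hop, teak, iris.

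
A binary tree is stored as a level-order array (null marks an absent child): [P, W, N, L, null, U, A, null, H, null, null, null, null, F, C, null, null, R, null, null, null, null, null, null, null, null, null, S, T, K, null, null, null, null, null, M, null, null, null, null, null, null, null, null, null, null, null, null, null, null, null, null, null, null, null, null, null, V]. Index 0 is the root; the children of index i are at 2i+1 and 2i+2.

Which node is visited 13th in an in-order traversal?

A

In-order visits the left subtree, then the node, then the right subtree.
At P: go left to W.
  At W: go left to L.
    At L: no left child.
    Visit L.
    At L: go right to H.
      At H: go left to R.
        At R: go left to M.
          M is a leaf — visit M.
        Visit R.
        At R: no right child.
      Visit H.
      At H: no right child.
  Visit W.
  At W: no right child.
Visit P.
At P: go right to N.
  At N: go left to U.
    U is a leaf — visit U.
  Visit N.
  At N: go right to A.
    At A: go left to F.
      At F: go left to S.
        S is a leaf — visit S.
      Visit F.
      At F: go right to T.
        At T: go left to V.
          V is a leaf — visit V.
        Visit T.
        At T: no right child.
    Visit A.
    At A: go right to C.
      At C: go left to K.
        K is a leaf — visit K.
      Visit C.
      At C: no right child.
Full in-order sequence: L, M, R, H, W, P, U, N, S, F, V, T, A, K, C.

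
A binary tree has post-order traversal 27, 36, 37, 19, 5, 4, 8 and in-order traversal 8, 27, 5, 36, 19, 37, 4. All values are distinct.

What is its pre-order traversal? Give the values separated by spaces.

8 4 5 27 19 36 37

The last element of post-order is the root; it splits in-order into left and right subtrees.
Root 8: left subtree has 0 nodes { }, right has 6 {27, 5, 36, 19, 37, 4}.
  Root 4: left subtree has 5 nodes {27, 5, 36, 19, 37}, right has 0 { }.
    Root 5: left subtree has 1 node {27}, right has 3 {36, 19, 37}.
      Root 19: left subtree has 1 node {36}, right has 1 {37}.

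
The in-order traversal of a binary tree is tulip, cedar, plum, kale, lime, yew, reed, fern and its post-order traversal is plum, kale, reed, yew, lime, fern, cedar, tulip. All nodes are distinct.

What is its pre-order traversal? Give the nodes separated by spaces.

tulip cedar fern lime kale plum yew reed

The last element of post-order is the root; it splits in-order into left and right subtrees.
Root tulip: left subtree has 0 nodes { }, right has 7 {cedar, plum, kale, lime, yew, reed, fern}.
  Root cedar: left subtree has 0 nodes { }, right has 6 {plum, kale, lime, yew, reed, fern}.
    Root fern: left subtree has 5 nodes {plum, kale, lime, yew, reed}, right has 0 { }.
      Root lime: left subtree has 2 nodes {plum, kale}, right has 2 {yew, reed}.
        Root kale: left subtree has 1 node {plum}, right has 0 { }.
        Root yew: left subtree has 0 nodes { }, right has 1 {reed}.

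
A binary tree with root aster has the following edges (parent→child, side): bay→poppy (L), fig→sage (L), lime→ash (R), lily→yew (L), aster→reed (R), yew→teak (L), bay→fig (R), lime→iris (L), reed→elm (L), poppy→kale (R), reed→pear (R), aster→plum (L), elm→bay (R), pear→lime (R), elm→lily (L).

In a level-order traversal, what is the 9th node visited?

yew

Level-order visits nodes level by level from the root, left to right within each level.
Level 0: aster
Level 1: plum, reed
Level 2: elm, pear
Level 3: lily, bay, lime
Level 4: yew, poppy, fig, iris, ash
Level 5: teak, kale, sage
Full level-order sequence: aster, plum, reed, elm, pear, lily, bay, lime, yew, poppy, fig, iris, ash, teak, kale, sage.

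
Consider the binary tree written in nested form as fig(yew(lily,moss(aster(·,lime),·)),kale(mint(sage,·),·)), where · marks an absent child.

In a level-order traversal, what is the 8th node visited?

sage

Level-order visits nodes level by level from the root, left to right within each level.
Level 0: fig
Level 1: yew, kale
Level 2: lily, moss, mint
Level 3: aster, sage
Level 4: lime
Full level-order sequence: fig, yew, kale, lily, moss, mint, aster, sage, lime.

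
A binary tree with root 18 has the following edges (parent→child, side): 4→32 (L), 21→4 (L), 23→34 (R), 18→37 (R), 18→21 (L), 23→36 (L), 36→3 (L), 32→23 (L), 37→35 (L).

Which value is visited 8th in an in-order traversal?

18

In-order visits the left subtree, then the node, then the right subtree.
At 18: go left to 21.
  At 21: go left to 4.
    At 4: go left to 32.
      At 32: go left to 23.
        At 23: go left to 36.
          At 36: go left to 3.
            3 is a leaf — visit 3.
          Visit 36.
          At 36: no right child.
        Visit 23.
        At 23: go right to 34.
          34 is a leaf — visit 34.
      Visit 32.
      At 32: no right child.
    Visit 4.
    At 4: no right child.
  Visit 21.
  At 21: no right child.
Visit 18.
At 18: go right to 37.
  At 37: go left to 35.
    35 is a leaf — visit 35.
  Visit 37.
  At 37: no right child.
Full in-order sequence: 3, 36, 23, 34, 32, 4, 21, 18, 35, 37.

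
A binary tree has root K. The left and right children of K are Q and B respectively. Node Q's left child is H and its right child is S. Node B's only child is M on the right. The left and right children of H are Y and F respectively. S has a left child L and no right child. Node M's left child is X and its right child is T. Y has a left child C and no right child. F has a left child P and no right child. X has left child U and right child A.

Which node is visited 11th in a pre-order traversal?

M

Pre-order visits the node, then its left subtree, then its right subtree.
Visit K.
At K: go left to Q.
  Visit Q.
  At Q: go left to H.
    Visit H.
    At H: go left to Y.
      Visit Y.
      At Y: go left to C.
        C is a leaf — visit C.
      At Y: no right child.
    At H: go right to F.
      Visit F.
      At F: go left to P.
        P is a leaf — visit P.
      At F: no right child.
  At Q: go right to S.
    Visit S.
    At S: go left to L.
      L is a leaf — visit L.
    At S: no right child.
At K: go right to B.
  Visit B.
  At B: no left child.
  At B: go right to M.
    Visit M.
    At M: go left to X.
      Visit X.
      At X: go left to U.
        U is a leaf — visit U.
      At X: go right to A.
        A is a leaf — visit A.
    At M: go right to T.
      T is a leaf — visit T.
Full pre-order sequence: K, Q, H, Y, C, F, P, S, L, B, M, X, U, A, T.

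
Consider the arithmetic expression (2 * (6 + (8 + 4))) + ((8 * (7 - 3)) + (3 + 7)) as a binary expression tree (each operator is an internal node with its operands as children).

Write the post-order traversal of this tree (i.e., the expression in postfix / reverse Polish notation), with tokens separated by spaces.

2 6 8 4 + + * 8 7 3 - * 3 7 + + +

Post-order on an expression tree gives postfix notation: for each operator, emit left operand, right operand, then the operator.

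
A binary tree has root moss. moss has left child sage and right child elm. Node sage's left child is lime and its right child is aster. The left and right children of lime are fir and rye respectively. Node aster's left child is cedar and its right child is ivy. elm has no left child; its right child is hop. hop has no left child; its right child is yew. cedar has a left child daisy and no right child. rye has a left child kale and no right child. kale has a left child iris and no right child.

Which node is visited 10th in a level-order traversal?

Level-order visits nodes level by level from the root, left to right within each level.
Level 0: moss
Level 1: sage, elm
Level 2: lime, aster, hop
Level 3: fir, rye, cedar, ivy, yew
Level 4: kale, daisy
Level 5: iris
Full level-order sequence: moss, sage, elm, lime, aster, hop, fir, rye, cedar, ivy, yew, kale, daisy, iris.

ivy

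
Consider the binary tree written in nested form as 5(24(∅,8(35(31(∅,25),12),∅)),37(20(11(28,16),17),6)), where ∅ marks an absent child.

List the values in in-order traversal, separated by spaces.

24 31 25 35 12 8 5 28 11 16 20 17 37 6

In-order visits the left subtree, then the node, then the right subtree.
At 5: go left to 24.
  At 24: no left child.
  Visit 24.
  At 24: go right to 8.
    At 8: go left to 35.
      At 35: go left to 31.
        At 31: no left child.
        Visit 31.
        At 31: go right to 25.
          25 is a leaf — visit 25.
      Visit 35.
      At 35: go right to 12.
        12 is a leaf — visit 12.
    Visit 8.
    At 8: no right child.
Visit 5.
At 5: go right to 37.
  At 37: go left to 20.
    At 20: go left to 11.
      At 11: go left to 28.
        28 is a leaf — visit 28.
      Visit 11.
      At 11: go right to 16.
        16 is a leaf — visit 16.
    Visit 20.
    At 20: go right to 17.
      17 is a leaf — visit 17.
  Visit 37.
  At 37: go right to 6.
    6 is a leaf — visit 6.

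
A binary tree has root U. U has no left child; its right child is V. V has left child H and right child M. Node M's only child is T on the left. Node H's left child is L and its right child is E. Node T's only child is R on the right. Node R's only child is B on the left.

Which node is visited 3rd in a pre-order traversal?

H

Pre-order visits the node, then its left subtree, then its right subtree.
Visit U.
At U: no left child.
At U: go right to V.
  Visit V.
  At V: go left to H.
    Visit H.
    At H: go left to L.
      L is a leaf — visit L.
    At H: go right to E.
      E is a leaf — visit E.
  At V: go right to M.
    Visit M.
    At M: go left to T.
      Visit T.
      At T: no left child.
      At T: go right to R.
        Visit R.
        At R: go left to B.
          B is a leaf — visit B.
        At R: no right child.
    At M: no right child.
Full pre-order sequence: U, V, H, L, E, M, T, R, B.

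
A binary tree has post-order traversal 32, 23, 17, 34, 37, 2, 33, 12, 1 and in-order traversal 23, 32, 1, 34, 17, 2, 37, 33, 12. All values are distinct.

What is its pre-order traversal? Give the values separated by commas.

The last element of post-order is the root; it splits in-order into left and right subtrees.
Root 1: left subtree has 2 nodes {23, 32}, right has 6 {34, 17, 2, 37, 33, 12}.
  Root 23: left subtree has 0 nodes { }, right has 1 {32}.
  Root 12: left subtree has 5 nodes {34, 17, 2, 37, 33}, right has 0 { }.
    Root 33: left subtree has 4 nodes {34, 17, 2, 37}, right has 0 { }.
      Root 2: left subtree has 2 nodes {34, 17}, right has 1 {37}.
        Root 34: left subtree has 0 nodes { }, right has 1 {17}.

1, 23, 32, 12, 33, 2, 34, 17, 37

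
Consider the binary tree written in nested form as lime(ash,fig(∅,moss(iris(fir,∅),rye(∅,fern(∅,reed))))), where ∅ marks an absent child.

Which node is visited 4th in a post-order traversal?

Post-order visits the left subtree, then the right subtree, then the node.
At lime: go left to ash.
  ash is a leaf — visit ash.
At lime: go right to fig.
  At fig: no left child.
  At fig: go right to moss.
    At moss: go left to iris.
      At iris: go left to fir.
        fir is a leaf — visit fir.
      At iris: no right child.
      Visit iris.
    At moss: go right to rye.
      At rye: no left child.
      At rye: go right to fern.
        At fern: no left child.
        At fern: go right to reed.
          reed is a leaf — visit reed.
        Visit fern.
      Visit rye.
    Visit moss.
  Visit fig.
Visit lime.
Full post-order sequence: ash, fir, iris, reed, fern, rye, moss, fig, lime.

reed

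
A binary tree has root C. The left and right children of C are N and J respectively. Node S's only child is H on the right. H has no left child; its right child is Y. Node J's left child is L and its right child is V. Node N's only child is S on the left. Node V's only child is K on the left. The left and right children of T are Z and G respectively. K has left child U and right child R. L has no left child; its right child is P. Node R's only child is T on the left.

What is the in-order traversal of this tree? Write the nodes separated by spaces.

S H Y N C L P J U K Z T G R V

In-order visits the left subtree, then the node, then the right subtree.
At C: go left to N.
  At N: go left to S.
    At S: no left child.
    Visit S.
    At S: go right to H.
      At H: no left child.
      Visit H.
      At H: go right to Y.
        Y is a leaf — visit Y.
  Visit N.
  At N: no right child.
Visit C.
At C: go right to J.
  At J: go left to L.
    At L: no left child.
    Visit L.
    At L: go right to P.
      P is a leaf — visit P.
  Visit J.
  At J: go right to V.
    At V: go left to K.
      At K: go left to U.
        U is a leaf — visit U.
      Visit K.
      At K: go right to R.
        At R: go left to T.
          At T: go left to Z.
            Z is a leaf — visit Z.
          Visit T.
          At T: go right to G.
            G is a leaf — visit G.
        Visit R.
        At R: no right child.
    Visit V.
    At V: no right child.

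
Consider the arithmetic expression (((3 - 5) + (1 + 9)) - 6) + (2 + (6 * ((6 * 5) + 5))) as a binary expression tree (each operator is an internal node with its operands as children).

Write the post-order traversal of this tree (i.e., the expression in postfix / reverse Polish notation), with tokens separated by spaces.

Post-order on an expression tree gives postfix notation: for each operator, emit left operand, right operand, then the operator.

3 5 - 1 9 + + 6 - 2 6 6 5 * 5 + * + +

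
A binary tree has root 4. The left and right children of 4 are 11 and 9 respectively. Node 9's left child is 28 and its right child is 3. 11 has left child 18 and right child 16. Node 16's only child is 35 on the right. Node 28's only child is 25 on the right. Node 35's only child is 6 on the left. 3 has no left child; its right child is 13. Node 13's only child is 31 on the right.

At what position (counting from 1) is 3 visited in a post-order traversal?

10

Post-order visits the left subtree, then the right subtree, then the node.
At 4: go left to 11.
  At 11: go left to 18.
    18 is a leaf — visit 18.
  At 11: go right to 16.
    At 16: no left child.
    At 16: go right to 35.
      At 35: go left to 6.
        6 is a leaf — visit 6.
      At 35: no right child.
      Visit 35.
    Visit 16.
  Visit 11.
At 4: go right to 9.
  At 9: go left to 28.
    At 28: no left child.
    At 28: go right to 25.
      25 is a leaf — visit 25.
    Visit 28.
  At 9: go right to 3.
    At 3: no left child.
    At 3: go right to 13.
      At 13: no left child.
      At 13: go right to 31.
        31 is a leaf — visit 31.
      Visit 13.
    Visit 3.
  Visit 9.
Visit 4.
Full post-order sequence: 18, 6, 35, 16, 11, 25, 28, 31, 13, 3, 9, 4.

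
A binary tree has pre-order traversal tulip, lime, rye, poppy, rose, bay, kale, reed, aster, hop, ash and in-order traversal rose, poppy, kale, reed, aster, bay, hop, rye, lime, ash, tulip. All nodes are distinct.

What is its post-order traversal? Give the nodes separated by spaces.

The first element of pre-order is the root; it splits in-order into left and right subtrees.
Root tulip: left subtree has 10 nodes {rose, poppy, kale, reed, aster, bay, hop, rye, lime, ash}, right has 0 { }.
  Root lime: left subtree has 8 nodes {rose, poppy, kale, reed, aster, bay, hop, rye}, right has 1 {ash}.
    Root rye: left subtree has 7 nodes {rose, poppy, kale, reed, aster, bay, hop}, right has 0 { }.
      Root poppy: left subtree has 1 node {rose}, right has 5 {kale, reed, aster, bay, hop}.
        Root bay: left subtree has 3 nodes {kale, reed, aster}, right has 1 {hop}.
          Root kale: left subtree has 0 nodes { }, right has 2 {reed, aster}.
            Root reed: left subtree has 0 nodes { }, right has 1 {aster}.

rose aster reed kale hop bay poppy rye ash lime tulip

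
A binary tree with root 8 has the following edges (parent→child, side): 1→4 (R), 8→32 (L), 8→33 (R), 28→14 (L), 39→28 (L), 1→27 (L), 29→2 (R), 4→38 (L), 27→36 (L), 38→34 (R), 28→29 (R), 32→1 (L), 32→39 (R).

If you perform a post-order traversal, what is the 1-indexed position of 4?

Post-order visits the left subtree, then the right subtree, then the node.
At 8: go left to 32.
  At 32: go left to 1.
    At 1: go left to 27.
      At 27: go left to 36.
        36 is a leaf — visit 36.
      At 27: no right child.
      Visit 27.
    At 1: go right to 4.
      At 4: go left to 38.
        At 38: no left child.
        At 38: go right to 34.
          34 is a leaf — visit 34.
        Visit 38.
      At 4: no right child.
      Visit 4.
    Visit 1.
  At 32: go right to 39.
    At 39: go left to 28.
      At 28: go left to 14.
        14 is a leaf — visit 14.
      At 28: go right to 29.
        At 29: no left child.
        At 29: go right to 2.
          2 is a leaf — visit 2.
        Visit 29.
      Visit 28.
    At 39: no right child.
    Visit 39.
  Visit 32.
At 8: go right to 33.
  33 is a leaf — visit 33.
Visit 8.
Full post-order sequence: 36, 27, 34, 38, 4, 1, 14, 2, 29, 28, 39, 32, 33, 8.

5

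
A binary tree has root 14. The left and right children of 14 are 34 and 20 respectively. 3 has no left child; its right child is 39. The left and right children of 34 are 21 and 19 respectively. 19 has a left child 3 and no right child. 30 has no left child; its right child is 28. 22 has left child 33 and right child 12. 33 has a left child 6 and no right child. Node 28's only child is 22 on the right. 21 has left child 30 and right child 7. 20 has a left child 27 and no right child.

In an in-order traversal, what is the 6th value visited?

12

In-order visits the left subtree, then the node, then the right subtree.
At 14: go left to 34.
  At 34: go left to 21.
    At 21: go left to 30.
      At 30: no left child.
      Visit 30.
      At 30: go right to 28.
        At 28: no left child.
        Visit 28.
        At 28: go right to 22.
          At 22: go left to 33.
            At 33: go left to 6.
              6 is a leaf — visit 6.
            Visit 33.
            At 33: no right child.
          Visit 22.
          At 22: go right to 12.
            12 is a leaf — visit 12.
    Visit 21.
    At 21: go right to 7.
      7 is a leaf — visit 7.
  Visit 34.
  At 34: go right to 19.
    At 19: go left to 3.
      At 3: no left child.
      Visit 3.
      At 3: go right to 39.
        39 is a leaf — visit 39.
    Visit 19.
    At 19: no right child.
Visit 14.
At 14: go right to 20.
  At 20: go left to 27.
    27 is a leaf — visit 27.
  Visit 20.
  At 20: no right child.
Full in-order sequence: 30, 28, 6, 33, 22, 12, 21, 7, 34, 3, 39, 19, 14, 27, 20.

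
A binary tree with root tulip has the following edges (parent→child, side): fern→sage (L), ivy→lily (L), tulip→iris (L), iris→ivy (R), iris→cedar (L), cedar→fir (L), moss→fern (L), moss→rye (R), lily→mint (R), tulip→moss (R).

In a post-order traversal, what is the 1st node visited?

Post-order visits the left subtree, then the right subtree, then the node.
At tulip: go left to iris.
  At iris: go left to cedar.
    At cedar: go left to fir.
      fir is a leaf — visit fir.
    At cedar: no right child.
    Visit cedar.
  At iris: go right to ivy.
    At ivy: go left to lily.
      At lily: no left child.
      At lily: go right to mint.
        mint is a leaf — visit mint.
      Visit lily.
    At ivy: no right child.
    Visit ivy.
  Visit iris.
At tulip: go right to moss.
  At moss: go left to fern.
    At fern: go left to sage.
      sage is a leaf — visit sage.
    At fern: no right child.
    Visit fern.
  At moss: go right to rye.
    rye is a leaf — visit rye.
  Visit moss.
Visit tulip.
Full post-order sequence: fir, cedar, mint, lily, ivy, iris, sage, fern, rye, moss, tulip.

fir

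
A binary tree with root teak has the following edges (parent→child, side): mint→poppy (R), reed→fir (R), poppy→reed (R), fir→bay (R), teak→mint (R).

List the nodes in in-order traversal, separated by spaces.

In-order visits the left subtree, then the node, then the right subtree.
At teak: no left child.
Visit teak.
At teak: go right to mint.
  At mint: no left child.
  Visit mint.
  At mint: go right to poppy.
    At poppy: no left child.
    Visit poppy.
    At poppy: go right to reed.
      At reed: no left child.
      Visit reed.
      At reed: go right to fir.
        At fir: no left child.
        Visit fir.
        At fir: go right to bay.
          bay is a leaf — visit bay.

teak mint poppy reed fir bay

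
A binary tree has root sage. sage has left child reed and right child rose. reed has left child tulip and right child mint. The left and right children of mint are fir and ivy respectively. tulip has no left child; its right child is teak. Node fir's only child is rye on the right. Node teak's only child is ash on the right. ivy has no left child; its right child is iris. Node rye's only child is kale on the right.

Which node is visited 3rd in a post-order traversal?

tulip

Post-order visits the left subtree, then the right subtree, then the node.
At sage: go left to reed.
  At reed: go left to tulip.
    At tulip: no left child.
    At tulip: go right to teak.
      At teak: no left child.
      At teak: go right to ash.
        ash is a leaf — visit ash.
      Visit teak.
    Visit tulip.
  At reed: go right to mint.
    At mint: go left to fir.
      At fir: no left child.
      At fir: go right to rye.
        At rye: no left child.
        At rye: go right to kale.
          kale is a leaf — visit kale.
        Visit rye.
      Visit fir.
    At mint: go right to ivy.
      At ivy: no left child.
      At ivy: go right to iris.
        iris is a leaf — visit iris.
      Visit ivy.
    Visit mint.
  Visit reed.
At sage: go right to rose.
  rose is a leaf — visit rose.
Visit sage.
Full post-order sequence: ash, teak, tulip, kale, rye, fir, iris, ivy, mint, reed, rose, sage.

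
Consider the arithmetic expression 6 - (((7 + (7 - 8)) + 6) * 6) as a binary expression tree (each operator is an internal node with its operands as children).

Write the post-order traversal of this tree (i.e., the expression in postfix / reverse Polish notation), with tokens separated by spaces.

6 7 7 8 - + 6 + 6 * -

Post-order on an expression tree gives postfix notation: for each operator, emit left operand, right operand, then the operator.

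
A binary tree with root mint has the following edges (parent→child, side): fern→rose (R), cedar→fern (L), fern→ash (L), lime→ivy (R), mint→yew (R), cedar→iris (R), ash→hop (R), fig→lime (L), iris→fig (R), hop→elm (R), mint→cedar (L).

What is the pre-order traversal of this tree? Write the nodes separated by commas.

mint, cedar, fern, ash, hop, elm, rose, iris, fig, lime, ivy, yew

Pre-order visits the node, then its left subtree, then its right subtree.
Visit mint.
At mint: go left to cedar.
  Visit cedar.
  At cedar: go left to fern.
    Visit fern.
    At fern: go left to ash.
      Visit ash.
      At ash: no left child.
      At ash: go right to hop.
        Visit hop.
        At hop: no left child.
        At hop: go right to elm.
          elm is a leaf — visit elm.
    At fern: go right to rose.
      rose is a leaf — visit rose.
  At cedar: go right to iris.
    Visit iris.
    At iris: no left child.
    At iris: go right to fig.
      Visit fig.
      At fig: go left to lime.
        Visit lime.
        At lime: no left child.
        At lime: go right to ivy.
          ivy is a leaf — visit ivy.
      At fig: no right child.
At mint: go right to yew.
  yew is a leaf — visit yew.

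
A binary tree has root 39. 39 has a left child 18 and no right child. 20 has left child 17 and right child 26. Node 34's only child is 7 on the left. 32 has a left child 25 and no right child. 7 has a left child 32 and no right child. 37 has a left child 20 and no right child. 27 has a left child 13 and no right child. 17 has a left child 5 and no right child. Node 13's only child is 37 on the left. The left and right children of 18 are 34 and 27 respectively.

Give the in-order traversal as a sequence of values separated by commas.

In-order visits the left subtree, then the node, then the right subtree.
At 39: go left to 18.
  At 18: go left to 34.
    At 34: go left to 7.
      At 7: go left to 32.
        At 32: go left to 25.
          25 is a leaf — visit 25.
        Visit 32.
        At 32: no right child.
      Visit 7.
      At 7: no right child.
    Visit 34.
    At 34: no right child.
  Visit 18.
  At 18: go right to 27.
    At 27: go left to 13.
      At 13: go left to 37.
        At 37: go left to 20.
          At 20: go left to 17.
            At 17: go left to 5.
              5 is a leaf — visit 5.
            Visit 17.
            At 17: no right child.
          Visit 20.
          At 20: go right to 26.
            26 is a leaf — visit 26.
        Visit 37.
        At 37: no right child.
      Visit 13.
      At 13: no right child.
    Visit 27.
    At 27: no right child.
Visit 39.
At 39: no right child.

25, 32, 7, 34, 18, 5, 17, 20, 26, 37, 13, 27, 39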